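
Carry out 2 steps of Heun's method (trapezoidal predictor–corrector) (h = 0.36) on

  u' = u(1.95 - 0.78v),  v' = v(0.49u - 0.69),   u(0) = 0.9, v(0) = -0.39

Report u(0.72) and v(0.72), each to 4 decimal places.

Heun on (u,v): k1 = f(s_n, state_n); k2 = f(s_n + h, state_n + h·k1); state_{n+1} = state_n + (h/2)·(k1 + k2).
0.000000: (0.900000, -0.390000)
  k1 = (2.028780, 0.097110)
  predictor → (1.630361, -0.355040)
  k2 = (3.630702, -0.038656)
  → (1.918707, -0.379478)
0.360000: (1.918707, -0.379478)
  k1 = (4.309402, -0.094933)
  predictor → (3.470091, -0.413654)
  k2 = (7.886304, -0.417933)
  → (4.113934, -0.471794)
(u(0.72), v(0.72)) ≈ (4.1139, -0.4718)

4.1139, -0.4718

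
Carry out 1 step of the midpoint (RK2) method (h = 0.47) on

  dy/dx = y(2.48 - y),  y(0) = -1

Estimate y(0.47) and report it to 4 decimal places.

Midpoint: k1 = f(x_n, y_n); k2 = f(x_n + h/2, y_n + (h/2)·k1); y_{n+1} = y_n + h·k2.
x=0.000000, y=-1.000000:
  k1 = f(0.000000, -1.000000) = -3.480000
  k2 = f(0.235000, -1.817800) = -7.812541
  y ← -1.000000 + 0.47·(-7.812541) = -4.671894
y(0.47) ≈ -4.6719

-4.6719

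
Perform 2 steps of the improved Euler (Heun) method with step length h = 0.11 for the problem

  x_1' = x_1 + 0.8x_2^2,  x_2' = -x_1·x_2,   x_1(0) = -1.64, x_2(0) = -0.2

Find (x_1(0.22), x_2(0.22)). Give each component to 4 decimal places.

-2.0313, -0.2982

Heun on (x_1,x_2): k1 = f(x_n, state_n); k2 = f(x_n + h, state_n + h·k1); state_{n+1} = state_n + (h/2)·(k1 + k2).
0.000000: (-1.640000, -0.200000)
  k1 = (-1.608000, -0.328000)
  predictor → (-1.816880, -0.236080)
  k2 = (-1.772293, -0.428929)
  → (-1.825916, -0.241631)
0.110000: (-1.825916, -0.241631)
  k1 = (-1.779208, -0.441198)
  predictor → (-2.021629, -0.290163)
  k2 = (-1.954273, -0.586602)
  → (-2.031258, -0.298160)
(x_1(0.22), x_2(0.22)) ≈ (-2.0313, -0.2982)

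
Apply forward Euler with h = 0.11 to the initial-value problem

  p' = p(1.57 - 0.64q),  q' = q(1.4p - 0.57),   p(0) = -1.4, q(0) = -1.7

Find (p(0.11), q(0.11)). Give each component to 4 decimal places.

Euler on (p,q): p_{n+1} = p_n + h·p', q_{n+1} = q_n + h·q'.
0.000000: (-1.400000, -1.700000); f=(-3.721200, 4.301000) → (-1.809332, -1.226890)
(p(0.11), q(0.11)) ≈ (-1.8093, -1.2269)

-1.8093, -1.2269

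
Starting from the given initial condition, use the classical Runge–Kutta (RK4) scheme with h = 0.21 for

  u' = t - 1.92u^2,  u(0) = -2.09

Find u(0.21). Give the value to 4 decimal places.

-9.9235

RK4: k1 = f(t_n, u_n); k2 = f(t_n + h/2, u_n + (h/2)·k1); k3 = f(t_n + h/2, u_n + (h/2)·k2); k4 = f(t_n + h, u_n + h·k3); u_{n+1} = u_n + (h/6)·(k1 + 2k2 + 2k3 + k4).
t=0.000000, u=-2.090000:
  k1 = f(0.000000, -2.090000) = -8.386752
  k2 = f(0.105000, -2.970609) = -16.838074
  k3 = f(0.105000, -3.857998) = -28.472561
  k4 = f(0.210000, -8.069238) = -124.806193
  u ← -2.090000 + (0.21/6)·(k1 + 2k2 + 2k3 + k4) = -9.923498
u(0.21) ≈ -9.9235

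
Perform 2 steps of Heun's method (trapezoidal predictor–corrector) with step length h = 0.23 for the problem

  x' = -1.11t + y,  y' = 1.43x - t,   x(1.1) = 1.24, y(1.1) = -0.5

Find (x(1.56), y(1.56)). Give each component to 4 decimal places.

Heun on (x,y): k1 = f(t_n, state_n); k2 = f(t_n + h, state_n + h·k1); state_{n+1} = state_n + (h/2)·(k1 + k2).
1.100000: (1.240000, -0.500000)
  k1 = (-1.721000, 0.673200)
  predictor → (0.844170, -0.345164)
  k2 = (-1.821464, -0.122837)
  → (0.832617, -0.436708)
1.330000: (0.832617, -0.436708)
  k1 = (-1.913008, -0.139358)
  predictor → (0.392625, -0.468761)
  k2 = (-2.200361, -0.998547)
  → (0.359579, -0.567567)
(x(1.56), y(1.56)) ≈ (0.3596, -0.5676)

0.3596, -0.5676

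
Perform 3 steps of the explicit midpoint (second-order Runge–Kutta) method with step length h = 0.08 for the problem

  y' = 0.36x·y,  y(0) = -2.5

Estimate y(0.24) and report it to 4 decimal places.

Midpoint: k1 = f(x_n, y_n); k2 = f(x_n + h/2, y_n + (h/2)·k1); y_{n+1} = y_n + h·k2.
x=0.000000, y=-2.500000:
  k1 = f(0.000000, -2.500000) = 0.000000
  k2 = f(0.040000, -2.500000) = -0.036000
  y ← -2.500000 + 0.08·(-0.036000) = -2.502880
x=0.080000, y=-2.502880:
  k1 = f(0.080000, -2.502880) = -0.072083
  k2 = f(0.120000, -2.505763) = -0.108249
  y ← -2.502880 + 0.08·(-0.108249) = -2.511540
x=0.160000, y=-2.511540:
  k1 = f(0.160000, -2.511540) = -0.144665
  k2 = f(0.200000, -2.517327) = -0.181248
  y ← -2.511540 + 0.08·(-0.181248) = -2.526040
y(0.24) ≈ -2.5260

-2.5260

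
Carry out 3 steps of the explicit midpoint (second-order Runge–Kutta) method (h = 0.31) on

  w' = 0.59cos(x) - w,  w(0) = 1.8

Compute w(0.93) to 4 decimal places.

1.0150

Midpoint: k1 = f(x_n, w_n); k2 = f(x_n + h/2, w_n + (h/2)·k1); w_{n+1} = w_n + h·k2.
x=0.000000, w=1.800000:
  k1 = f(0.000000, 1.800000) = -1.210000
  k2 = f(0.155000, 1.612450) = -1.029523
  w ← 1.800000 + 0.31·(-1.029523) = 1.480848
x=0.310000, w=1.480848:
  k1 = f(0.310000, 1.480848) = -0.918971
  k2 = f(0.465000, 1.338407) = -0.811053
  w ← 1.480848 + 0.31·(-0.811053) = 1.229422
x=0.620000, w=1.229422:
  k1 = f(0.620000, 1.229422) = -0.749233
  k2 = f(0.775000, 1.113290) = -0.691782
  w ← 1.229422 + 0.31·(-0.691782) = 1.014969
w(0.93) ≈ 1.0150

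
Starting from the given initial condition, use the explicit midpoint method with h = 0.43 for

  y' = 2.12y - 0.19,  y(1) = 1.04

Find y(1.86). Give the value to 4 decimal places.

Midpoint: k1 = f(s_n, y_n); k2 = f(s_n + h/2, y_n + (h/2)·k1); y_{n+1} = y_n + h·k2.
s=1.000000, y=1.040000:
  k1 = f(1.000000, 1.040000) = 2.014800
  k2 = f(1.215000, 1.473182) = 2.933146
  y ← 1.040000 + 0.43·2.933146 = 2.301253
s=1.430000, y=2.301253:
  k1 = f(1.430000, 2.301253) = 4.688656
  k2 = f(1.645000, 3.309314) = 6.825745
  y ← 2.301253 + 0.43·6.825745 = 5.236323
y(1.86) ≈ 5.2363

5.2363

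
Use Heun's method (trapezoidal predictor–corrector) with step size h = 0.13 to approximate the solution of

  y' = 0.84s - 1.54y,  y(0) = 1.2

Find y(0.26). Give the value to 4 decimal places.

Heun: k1 = f(s_n, y_n); k2 = f(s_n + h, y_n + h·k1); y_{n+1} = y_n + (h/2)·(k1 + k2).
s=0.000000, y=1.200000:
  k1 = f(0.000000, 1.200000) = -1.848000
  k2 = f(0.130000, 0.959760) = -1.368830
  y ← 1.200000 + (0.13/2)·(-1.848000 + (-1.368830)) = 0.990906
s=0.130000, y=0.990906:
  k1 = f(0.130000, 0.990906) = -1.416795
  k2 = f(0.260000, 0.806723) = -1.023953
  y ← 0.990906 + (0.13/2)·(-1.416795 + (-1.023953)) = 0.832257
y(0.26) ≈ 0.8323

0.8323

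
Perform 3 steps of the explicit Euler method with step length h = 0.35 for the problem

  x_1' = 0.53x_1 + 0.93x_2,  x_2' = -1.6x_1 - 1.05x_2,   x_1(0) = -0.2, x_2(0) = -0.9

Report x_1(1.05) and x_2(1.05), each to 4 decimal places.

Euler on (x_1,x_2): x_1_{n+1} = x_1_n + h·x_1', x_2_{n+1} = x_2_n + h·x_2'.
0.000000: (-0.200000, -0.900000); f=(-0.943000, 1.265000) → (-0.530050, -0.457250)
0.350000: (-0.530050, -0.457250); f=(-0.706169, 1.328193) → (-0.777209, 0.007617)
0.700000: (-0.777209, 0.007617); f=(-0.404837, 1.235536) → (-0.918902, 0.440055)
(x_1(1.05), x_2(1.05)) ≈ (-0.9189, 0.4401)

-0.9189, 0.4401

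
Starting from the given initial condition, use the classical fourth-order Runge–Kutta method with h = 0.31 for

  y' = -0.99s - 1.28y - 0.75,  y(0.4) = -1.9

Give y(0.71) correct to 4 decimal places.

-1.6129

RK4: k1 = f(s_n, y_n); k2 = f(s_n + h/2, y_n + (h/2)·k1); k3 = f(s_n + h/2, y_n + (h/2)·k2); k4 = f(s_n + h, y_n + h·k3); y_{n+1} = y_n + (h/6)·(k1 + 2k2 + 2k3 + k4).
s=0.400000, y=-1.900000:
  k1 = f(0.400000, -1.900000) = 1.286000
  k2 = f(0.555000, -1.700670) = 0.877408
  k3 = f(0.555000, -1.764002) = 0.958472
  k4 = f(0.710000, -1.602874) = 0.598778
  y ← -1.900000 + (0.31/6)·(k1 + 2k2 + 2k3 + k4) = -1.612912
y(0.71) ≈ -1.6129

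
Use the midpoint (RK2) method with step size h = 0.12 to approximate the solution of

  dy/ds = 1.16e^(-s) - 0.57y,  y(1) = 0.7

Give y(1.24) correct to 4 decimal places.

0.6952

Midpoint: k1 = f(s_n, y_n); k2 = f(s_n + h/2, y_n + (h/2)·k1); y_{n+1} = y_n + h·k2.
s=1.000000, y=0.700000:
  k1 = f(1.000000, 0.700000) = 0.027740
  k2 = f(1.060000, 0.701664) = 0.001940
  y ← 0.700000 + 0.12·0.001940 = 0.700233
s=1.120000, y=0.700233:
  k1 = f(1.120000, 0.700233) = -0.020648
  k2 = f(1.180000, 0.698994) = -0.041983
  y ← 0.700233 + 0.12·(-0.041983) = 0.695195
y(1.24) ≈ 0.6952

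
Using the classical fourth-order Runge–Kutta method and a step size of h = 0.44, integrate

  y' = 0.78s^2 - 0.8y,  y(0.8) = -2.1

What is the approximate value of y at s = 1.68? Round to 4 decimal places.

RK4: k1 = f(s_n, y_n); k2 = f(s_n + h/2, y_n + (h/2)·k1); k3 = f(s_n + h/2, y_n + (h/2)·k2); k4 = f(s_n + h, y_n + h·k3); y_{n+1} = y_n + (h/6)·(k1 + 2k2 + 2k3 + k4).
s=0.800000, y=-2.100000:
  k1 = f(0.800000, -2.100000) = 2.179200
  k2 = f(1.020000, -1.620576) = 2.107973
  k3 = f(1.020000, -1.636246) = 2.120509
  k4 = f(1.240000, -1.166976) = 2.132909
  y ← -2.100000 + (0.44/6)·(k1 + 2k2 + 2k3 + k4) = -1.163601
s=1.240000, y=-1.163601:
  k1 = f(1.240000, -1.163601) = 2.130209
  k2 = f(1.460000, -0.694955) = 2.218612
  k3 = f(1.460000, -0.675507) = 2.203053
  k4 = f(1.680000, -0.194258) = 2.356878
  y ← -1.163601 + (0.44/6)·(k1 + 2k2 + 2k3 + k4) = -0.186037
y(1.68) ≈ -0.1860

-0.1860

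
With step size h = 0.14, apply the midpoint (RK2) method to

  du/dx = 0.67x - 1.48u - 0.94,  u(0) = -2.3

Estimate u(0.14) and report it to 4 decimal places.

-1.9842

Midpoint: k1 = f(x_n, u_n); k2 = f(x_n + h/2, u_n + (h/2)·k1); u_{n+1} = u_n + h·k2.
x=0.000000, u=-2.300000:
  k1 = f(0.000000, -2.300000) = 2.464000
  k2 = f(0.070000, -2.127520) = 2.255630
  u ← -2.300000 + 0.14·2.255630 = -1.984212
u(0.14) ≈ -1.9842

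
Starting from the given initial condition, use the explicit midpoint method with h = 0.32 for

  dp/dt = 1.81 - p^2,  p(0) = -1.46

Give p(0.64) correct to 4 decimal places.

Midpoint: k1 = f(t_n, p_n); k2 = f(t_n + h/2, p_n + (h/2)·k1); p_{n+1} = p_n + h·k2.
t=0.000000, p=-1.460000:
  k1 = f(0.000000, -1.460000) = -0.321600
  k2 = f(0.160000, -1.511456) = -0.474499
  p ← -1.460000 + 0.32·(-0.474499) = -1.611840
t=0.320000, p=-1.611840:
  k1 = f(0.320000, -1.611840) = -0.788027
  k2 = f(0.480000, -1.737924) = -1.210380
  p ← -1.611840 + 0.32·(-1.210380) = -1.999161
p(0.64) ≈ -1.9992

-1.9992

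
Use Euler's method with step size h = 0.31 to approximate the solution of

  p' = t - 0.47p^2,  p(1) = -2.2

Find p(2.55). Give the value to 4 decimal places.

-10.6134

Euler: p_{n+1} = p_n + h·f(t_n, p_n).
t=1.000000, p=-2.200000: f=-1.274800 → p ← -2.200000 + 0.31·(-1.274800) = -2.595188
t=1.310000, p=-2.595188: f=-1.855450 → p ← -2.595188 + 0.31·(-1.855450) = -3.170378
t=1.620000, p=-3.170378: f=-3.104108 → p ← -3.170378 + 0.31·(-3.104108) = -4.132651
t=1.930000, p=-4.132651: f=-6.097039 → p ← -4.132651 + 0.31·(-6.097039) = -6.022733
t=2.240000, p=-6.022733: f=-14.808458 → p ← -6.022733 + 0.31·(-14.808458) = -10.613355
p(2.55) ≈ -10.6134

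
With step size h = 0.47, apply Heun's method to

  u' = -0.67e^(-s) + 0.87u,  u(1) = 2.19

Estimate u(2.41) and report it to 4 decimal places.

Heun: k1 = f(s_n, u_n); k2 = f(s_n + h, u_n + h·k1); u_{n+1} = u_n + (h/2)·(k1 + k2).
s=1.000000, u=2.190000:
  k1 = f(1.000000, 2.190000) = 1.658821
  k2 = f(1.470000, 2.969646) = 2.429542
  u ← 2.190000 + (0.47/2)·(1.658821 + 2.429542) = 3.150765
s=1.470000, u=3.150765:
  k1 = f(1.470000, 3.150765) = 2.587116
  k2 = f(1.940000, 4.366710) = 3.702756
  u ← 3.150765 + (0.47/2)·(2.587116 + 3.702756) = 4.628885
s=1.940000, u=4.628885:
  k1 = f(1.940000, 4.628885) = 3.930848
  k2 = f(2.410000, 6.476384) = 5.574278
  u ← 4.628885 + (0.47/2)·(3.930848 + 5.574278) = 6.862589
u(2.41) ≈ 6.8626

6.8626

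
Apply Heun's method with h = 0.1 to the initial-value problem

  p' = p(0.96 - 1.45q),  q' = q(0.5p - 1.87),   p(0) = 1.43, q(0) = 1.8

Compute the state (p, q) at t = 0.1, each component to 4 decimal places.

Heun on (p,q): k1 = f(t_n, state_n); k2 = f(t_n + h, state_n + h·k1); state_{n+1} = state_n + (h/2)·(k1 + k2).
0.000000: (1.430000, 1.800000)
  k1 = (-2.359500, -2.079000)
  predictor → (1.194050, 1.592100)
  k2 = (-1.610230, -2.026703)
  → (1.231513, 1.594715)
(p(0.1), q(0.1)) ≈ (1.2315, 1.5947)

1.2315, 1.5947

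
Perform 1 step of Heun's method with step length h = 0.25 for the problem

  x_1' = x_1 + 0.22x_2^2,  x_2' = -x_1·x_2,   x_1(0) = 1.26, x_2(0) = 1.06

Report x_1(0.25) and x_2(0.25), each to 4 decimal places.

1.6675, 0.7445

Heun on (x_1,x_2): k1 = f(t_n, state_n); k2 = f(t_n + h, state_n + h·k1); state_{n+1} = state_n + (h/2)·(k1 + k2).
0.000000: (1.260000, 1.060000)
  k1 = (1.507192, -1.335600)
  predictor → (1.636798, 0.726100)
  k2 = (1.752787, -1.188479)
  → (1.667497, 0.744490)
(x_1(0.25), x_2(0.25)) ≈ (1.6675, 0.7445)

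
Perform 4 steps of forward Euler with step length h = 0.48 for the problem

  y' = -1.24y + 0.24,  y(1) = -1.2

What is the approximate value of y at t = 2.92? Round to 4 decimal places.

0.1561

Euler: y_{n+1} = y_n + h·f(t_n, y_n).
t=1.000000, y=-1.200000: f=1.728000 → y ← -1.200000 + 0.48·1.728000 = -0.370560
t=1.480000, y=-0.370560: f=0.699494 → y ← -0.370560 + 0.48·0.699494 = -0.034803
t=1.960000, y=-0.034803: f=0.283155 → y ← -0.034803 + 0.48·0.283155 = 0.101112
t=2.440000, y=0.101112: f=0.114621 → y ← 0.101112 + 0.48·0.114621 = 0.156130
y(2.92) ≈ 0.1561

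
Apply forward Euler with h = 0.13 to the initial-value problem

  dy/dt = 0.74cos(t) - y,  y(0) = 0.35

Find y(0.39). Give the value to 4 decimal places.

0.4792

Euler: y_{n+1} = y_n + h·f(t_n, y_n).
t=0.000000, y=0.350000: f=0.390000 → y ← 0.350000 + 0.13·0.390000 = 0.400700
t=0.130000, y=0.400700: f=0.333056 → y ← 0.400700 + 0.13·0.333056 = 0.443997
t=0.260000, y=0.443997: f=0.271131 → y ← 0.443997 + 0.13·0.271131 = 0.479244
y(0.39) ≈ 0.4792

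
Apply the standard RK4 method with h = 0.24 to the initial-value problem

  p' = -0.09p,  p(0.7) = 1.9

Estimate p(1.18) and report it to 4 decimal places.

RK4: k1 = f(t_n, p_n); k2 = f(t_n + h/2, p_n + (h/2)·k1); k3 = f(t_n + h/2, p_n + (h/2)·k2); k4 = f(t_n + h, p_n + h·k3); p_{n+1} = p_n + (h/6)·(k1 + 2k2 + 2k3 + k4).
t=0.700000, p=1.900000:
  k1 = f(0.700000, 1.900000) = -0.171000
  k2 = f(0.820000, 1.879480) = -0.169153
  k3 = f(0.820000, 1.879702) = -0.169173
  k4 = f(0.940000, 1.859398) = -0.167346
  p ← 1.900000 + (0.24/6)·(k1 + 2k2 + 2k3 + k4) = 1.859400
t=0.940000, p=1.859400:
  k1 = f(0.940000, 1.859400) = -0.167346
  k2 = f(1.060000, 1.839319) = -0.165539
  k3 = f(1.060000, 1.839535) = -0.165558
  k4 = f(1.180000, 1.819666) = -0.163770
  p ← 1.859400 + (0.24/6)·(k1 + 2k2 + 2k3 + k4) = 1.819668
p(1.18) ≈ 1.8197

1.8197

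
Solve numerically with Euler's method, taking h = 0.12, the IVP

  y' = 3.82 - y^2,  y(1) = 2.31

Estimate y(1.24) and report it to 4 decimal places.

Euler: y_{n+1} = y_n + h·f(x_n, y_n).
x=1.000000, y=2.310000: f=-1.516100 → y ← 2.310000 + 0.12·(-1.516100) = 2.128068
x=1.120000, y=2.128068: f=-0.708673 → y ← 2.128068 + 0.12·(-0.708673) = 2.043027
y(1.24) ≈ 2.0430

2.0430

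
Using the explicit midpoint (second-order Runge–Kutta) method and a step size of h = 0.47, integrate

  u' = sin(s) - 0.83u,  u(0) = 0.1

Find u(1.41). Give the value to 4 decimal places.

Midpoint: k1 = f(s_n, u_n); k2 = f(s_n + h/2, u_n + (h/2)·k1); u_{n+1} = u_n + h·k2.
s=0.000000, u=0.100000:
  k1 = f(0.000000, 0.100000) = -0.083000
  k2 = f(0.235000, 0.080495) = 0.166032
  u ← 0.100000 + 0.47·0.166032 = 0.178035
s=0.470000, u=0.178035:
  k1 = f(0.470000, 0.178035) = 0.305117
  k2 = f(0.705000, 0.249738) = 0.440752
  u ← 0.178035 + 0.47·0.440752 = 0.385188
s=0.940000, u=0.385188:
  k1 = f(0.940000, 0.385188) = 0.487852
  k2 = f(1.175000, 0.499834) = 0.507828
  u ← 0.385188 + 0.47·0.507828 = 0.623868
u(1.41) ≈ 0.6239

0.6239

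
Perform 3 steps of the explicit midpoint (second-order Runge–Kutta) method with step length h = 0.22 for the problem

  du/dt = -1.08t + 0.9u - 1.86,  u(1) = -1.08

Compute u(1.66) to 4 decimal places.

-4.8613

Midpoint: k1 = f(t_n, u_n); k2 = f(t_n + h/2, u_n + (h/2)·k1); u_{n+1} = u_n + h·k2.
t=1.000000, u=-1.080000:
  k1 = f(1.000000, -1.080000) = -3.912000
  k2 = f(1.110000, -1.510320) = -4.418088
  u ← -1.080000 + 0.22·(-4.418088) = -2.051979
t=1.220000, u=-2.051979:
  k1 = f(1.220000, -2.051979) = -5.024381
  k2 = f(1.330000, -2.604661) = -5.640595
  u ← -2.051979 + 0.22·(-5.640595) = -3.292910
t=1.440000, u=-3.292910:
  k1 = f(1.440000, -3.292910) = -6.378819
  k2 = f(1.550000, -3.994580) = -7.129122
  u ← -3.292910 + 0.22·(-7.129122) = -4.861317
u(1.66) ≈ -4.8613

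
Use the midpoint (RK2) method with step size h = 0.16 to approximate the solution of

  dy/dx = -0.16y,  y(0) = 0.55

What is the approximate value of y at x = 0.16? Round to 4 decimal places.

Midpoint: k1 = f(x_n, y_n); k2 = f(x_n + h/2, y_n + (h/2)·k1); y_{n+1} = y_n + h·k2.
x=0.000000, y=0.550000:
  k1 = f(0.000000, 0.550000) = -0.088000
  k2 = f(0.080000, 0.542960) = -0.086874
  y ← 0.550000 + 0.16·(-0.086874) = 0.536100
y(0.16) ≈ 0.5361

0.5361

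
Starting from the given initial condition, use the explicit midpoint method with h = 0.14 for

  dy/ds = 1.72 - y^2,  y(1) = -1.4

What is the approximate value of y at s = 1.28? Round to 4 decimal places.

Midpoint: k1 = f(s_n, y_n); k2 = f(s_n + h/2, y_n + (h/2)·k1); y_{n+1} = y_n + h·k2.
s=1.000000, y=-1.400000:
  k1 = f(1.000000, -1.400000) = -0.240000
  k2 = f(1.070000, -1.416800) = -0.287322
  y ← -1.400000 + 0.14·(-0.287322) = -1.440225
s=1.140000, y=-1.440225:
  k1 = f(1.140000, -1.440225) = -0.354248
  k2 = f(1.210000, -1.465023) = -0.426291
  y ← -1.440225 + 0.14·(-0.426291) = -1.499906
y(1.28) ≈ -1.4999

-1.4999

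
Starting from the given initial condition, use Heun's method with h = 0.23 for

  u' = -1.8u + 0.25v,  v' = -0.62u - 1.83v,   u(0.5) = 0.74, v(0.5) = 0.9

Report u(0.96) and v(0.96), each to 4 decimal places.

0.3679, 0.3120

Heun on (u,v): k1 = f(t_n, state_n); k2 = f(t_n + h, state_n + h·k1); state_{n+1} = state_n + (h/2)·(k1 + k2).
0.500000: (0.740000, 0.900000)
  k1 = (-1.107000, -2.105800)
  predictor → (0.485390, 0.415666)
  k2 = (-0.769786, -1.061611)
  → (0.524170, 0.535748)
0.730000: (0.524170, 0.535748)
  k1 = (-0.809568, -1.305404)
  predictor → (0.337969, 0.235505)
  k2 = (-0.549468, -0.640515)
  → (0.367880, 0.311967)
(u(0.96), v(0.96)) ≈ (0.3679, 0.3120)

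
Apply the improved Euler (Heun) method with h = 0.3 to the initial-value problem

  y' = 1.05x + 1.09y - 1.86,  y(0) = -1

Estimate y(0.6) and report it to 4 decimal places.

-3.2287

Heun: k1 = f(x_n, y_n); k2 = f(x_n + h, y_n + h·k1); y_{n+1} = y_n + (h/2)·(k1 + k2).
x=0.000000, y=-1.000000:
  k1 = f(0.000000, -1.000000) = -2.950000
  k2 = f(0.300000, -1.885000) = -3.599650
  y ← -1.000000 + (0.3/2)·(-2.950000 + (-3.599650)) = -1.982448
x=0.300000, y=-1.982448:
  k1 = f(0.300000, -1.982448) = -3.705868
  k2 = f(0.600000, -3.094208) = -4.602687
  y ← -1.982448 + (0.3/2)·(-3.705868 + (-4.602687)) = -3.228731
y(0.6) ≈ -3.2287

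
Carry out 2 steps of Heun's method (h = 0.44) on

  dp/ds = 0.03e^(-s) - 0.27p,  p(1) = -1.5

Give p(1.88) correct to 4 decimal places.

Heun: k1 = f(s_n, p_n); k2 = f(s_n + h, p_n + h·k1); p_{n+1} = p_n + (h/2)·(k1 + k2).
s=1.000000, p=-1.500000:
  k1 = f(1.000000, -1.500000) = 0.416036
  k2 = f(1.440000, -1.316944) = 0.362683
  p ← -1.500000 + (0.44/2)·(0.416036 + 0.362683) = -1.328682
s=1.440000, p=-1.328682:
  k1 = f(1.440000, -1.328682) = 0.365852
  k2 = f(1.880000, -1.167707) = 0.319859
  p ← -1.328682 + (0.44/2)·(0.365852 + 0.319859) = -1.177825
p(1.88) ≈ -1.1778

-1.1778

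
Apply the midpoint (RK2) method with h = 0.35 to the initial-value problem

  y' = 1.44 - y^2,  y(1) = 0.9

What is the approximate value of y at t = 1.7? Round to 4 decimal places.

1.1219

Midpoint: k1 = f(t_n, y_n); k2 = f(t_n + h/2, y_n + (h/2)·k1); y_{n+1} = y_n + h·k2.
t=1.000000, y=0.900000:
  k1 = f(1.000000, 0.900000) = 0.630000
  k2 = f(1.175000, 1.010250) = 0.419395
  y ← 0.900000 + 0.35·0.419395 = 1.046788
t=1.350000, y=1.046788:
  k1 = f(1.350000, 1.046788) = 0.344234
  k2 = f(1.525000, 1.107029) = 0.214486
  y ← 1.046788 + 0.35·0.214486 = 1.121858
y(1.7) ≈ 1.1219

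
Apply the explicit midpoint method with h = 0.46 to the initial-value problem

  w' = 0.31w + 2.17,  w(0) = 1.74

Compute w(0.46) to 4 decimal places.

Midpoint: k1 = f(x_n, w_n); k2 = f(x_n + h/2, w_n + (h/2)·k1); w_{n+1} = w_n + h·k2.
x=0.000000, w=1.740000:
  k1 = f(0.000000, 1.740000) = 2.709400
  k2 = f(0.230000, 2.363162) = 2.902580
  w ← 1.740000 + 0.46·2.902580 = 3.075187
w(0.46) ≈ 3.0752

3.0752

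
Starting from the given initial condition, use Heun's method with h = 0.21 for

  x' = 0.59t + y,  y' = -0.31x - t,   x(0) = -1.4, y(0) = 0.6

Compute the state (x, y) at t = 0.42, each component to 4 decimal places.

-1.0688, 0.6749

Heun on (x,y): k1 = f(t_n, state_n); k2 = f(t_n + h, state_n + h·k1); state_{n+1} = state_n + (h/2)·(k1 + k2).
0.000000: (-1.400000, 0.600000)
  k1 = (0.600000, 0.434000)
  predictor → (-1.274000, 0.691140)
  k2 = (0.815040, 0.184940)
  → (-1.251421, 0.664989)
0.210000: (-1.251421, 0.664989)
  k1 = (0.788889, 0.177940)
  predictor → (-1.085754, 0.702356)
  k2 = (0.950156, -0.083416)
  → (-1.068821, 0.674914)
(x(0.42), y(0.42)) ≈ (-1.0688, 0.6749)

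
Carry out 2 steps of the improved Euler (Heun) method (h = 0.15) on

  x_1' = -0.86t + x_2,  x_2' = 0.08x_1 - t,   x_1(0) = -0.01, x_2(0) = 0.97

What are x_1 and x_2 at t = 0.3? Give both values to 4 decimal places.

0.2391, 0.9280

Heun on (x_1,x_2): k1 = f(t_n, state_n); k2 = f(t_n + h, state_n + h·k1); state_{n+1} = state_n + (h/2)·(k1 + k2).
0.000000: (-0.010000, 0.970000)
  k1 = (0.970000, -0.000800)
  predictor → (0.135500, 0.969880)
  k2 = (0.840880, -0.139160)
  → (0.125816, 0.959503)
0.150000: (0.125816, 0.959503)
  k1 = (0.830503, -0.139935)
  predictor → (0.250391, 0.938513)
  k2 = (0.680513, -0.279969)
  → (0.239142, 0.928010)
(x_1(0.3), x_2(0.3)) ≈ (0.2391, 0.9280)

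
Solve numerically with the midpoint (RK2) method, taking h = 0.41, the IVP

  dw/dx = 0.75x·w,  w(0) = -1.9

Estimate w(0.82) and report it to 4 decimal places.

Midpoint: k1 = f(x_n, w_n); k2 = f(x_n + h/2, w_n + (h/2)·k1); w_{n+1} = w_n + h·k2.
x=0.000000, w=-1.900000:
  k1 = f(0.000000, -1.900000) = 0.000000
  k2 = f(0.205000, -1.900000) = -0.292125
  w ← -1.900000 + 0.41·(-0.292125) = -2.019771
x=0.410000, w=-2.019771:
  k1 = f(0.410000, -2.019771) = -0.621080
  k2 = f(0.615000, -2.147093) = -0.990346
  w ← -2.019771 + 0.41·(-0.990346) = -2.425813
w(0.82) ≈ -2.4258

-2.4258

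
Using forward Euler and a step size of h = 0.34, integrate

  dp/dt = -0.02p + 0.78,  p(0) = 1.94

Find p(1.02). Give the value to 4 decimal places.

Euler: p_{n+1} = p_n + h·f(t_n, p_n).
t=0.000000, p=1.940000: f=0.741200 → p ← 1.940000 + 0.34·0.741200 = 2.192008
t=0.340000, p=2.192008: f=0.736160 → p ← 2.192008 + 0.34·0.736160 = 2.442302
t=0.680000, p=2.442302: f=0.731154 → p ← 2.442302 + 0.34·0.731154 = 2.690895
p(1.02) ≈ 2.6909

2.6909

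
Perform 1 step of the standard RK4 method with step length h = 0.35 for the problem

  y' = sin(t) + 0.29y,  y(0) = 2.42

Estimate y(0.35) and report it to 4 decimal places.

2.7413

RK4: k1 = f(t_n, y_n); k2 = f(t_n + h/2, y_n + (h/2)·k1); k3 = f(t_n + h/2, y_n + (h/2)·k2); k4 = f(t_n + h, y_n + h·k3); y_{n+1} = y_n + (h/6)·(k1 + 2k2 + 2k3 + k4).
t=0.000000, y=2.420000:
  k1 = f(0.000000, 2.420000) = 0.701800
  k2 = f(0.175000, 2.542815) = 0.911524
  k3 = f(0.175000, 2.579517) = 0.922168
  k4 = f(0.350000, 2.742759) = 1.138298
  y ← 2.420000 + (0.35/6)·(k1 + 2k2 + 2k3 + k4) = 2.741270
y(0.35) ≈ 2.7413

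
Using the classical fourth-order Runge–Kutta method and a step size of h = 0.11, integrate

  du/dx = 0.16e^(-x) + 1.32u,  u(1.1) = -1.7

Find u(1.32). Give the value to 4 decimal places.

RK4: k1 = f(x_n, u_n); k2 = f(x_n + h/2, u_n + (h/2)·k1); k3 = f(x_n + h/2, u_n + (h/2)·k2); k4 = f(x_n + h, u_n + h·k3); u_{n+1} = u_n + (h/6)·(k1 + 2k2 + 2k3 + k4).
x=1.100000, u=-1.700000:
  k1 = f(1.100000, -1.700000) = -2.190741
  k2 = f(1.155000, -1.820491) = -2.352639
  k3 = f(1.155000, -1.829395) = -2.364392
  k4 = f(1.210000, -1.960083) = -2.539598
  u ← -1.700000 + (0.11/6)·(k1 + 2k2 + 2k3 + k4) = -1.959681
x=1.210000, u=-1.959681:
  k1 = f(1.210000, -1.959681) = -2.539067
  k2 = f(1.265000, -2.099329) = -2.725956
  k3 = f(1.265000, -2.109608) = -2.739525
  k4 = f(1.320000, -2.261028) = -2.941816
  u ← -1.959681 + (0.11/6)·(k1 + 2k2 + 2k3 + k4) = -2.260565
u(1.32) ≈ -2.2606

-2.2606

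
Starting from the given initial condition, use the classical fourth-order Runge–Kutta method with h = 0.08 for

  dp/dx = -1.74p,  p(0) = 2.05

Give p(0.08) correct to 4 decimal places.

RK4: k1 = f(x_n, p_n); k2 = f(x_n + h/2, p_n + (h/2)·k1); k3 = f(x_n + h/2, p_n + (h/2)·k2); k4 = f(x_n + h, p_n + h·k3); p_{n+1} = p_n + (h/6)·(k1 + 2k2 + 2k3 + k4).
x=0.000000, p=2.050000:
  k1 = f(0.000000, 2.050000) = -3.567000
  k2 = f(0.040000, 1.907320) = -3.318737
  k3 = f(0.040000, 1.917251) = -3.336016
  k4 = f(0.080000, 1.783119) = -3.102627
  p ← 2.050000 + (0.08/6)·(k1 + 2k2 + 2k3 + k4) = 1.783612
p(0.08) ≈ 1.7836

1.7836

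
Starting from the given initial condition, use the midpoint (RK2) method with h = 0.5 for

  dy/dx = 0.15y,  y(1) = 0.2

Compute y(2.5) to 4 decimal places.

0.2504

Midpoint: k1 = f(x_n, y_n); k2 = f(x_n + h/2, y_n + (h/2)·k1); y_{n+1} = y_n + h·k2.
x=1.000000, y=0.200000:
  k1 = f(1.000000, 0.200000) = 0.030000
  k2 = f(1.250000, 0.207500) = 0.031125
  y ← 0.200000 + 0.5·0.031125 = 0.215563
x=1.500000, y=0.215563:
  k1 = f(1.500000, 0.215563) = 0.032334
  k2 = f(1.750000, 0.223646) = 0.033547
  y ← 0.215563 + 0.5·0.033547 = 0.232336
x=2.000000, y=0.232336:
  k1 = f(2.000000, 0.232336) = 0.034850
  k2 = f(2.250000, 0.241049) = 0.036157
  y ← 0.232336 + 0.5·0.036157 = 0.250415
y(2.5) ≈ 0.2504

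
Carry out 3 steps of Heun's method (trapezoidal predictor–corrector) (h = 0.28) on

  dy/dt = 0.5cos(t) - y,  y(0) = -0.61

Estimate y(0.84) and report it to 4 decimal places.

Heun: k1 = f(t_n, y_n); k2 = f(t_n + h, y_n + h·k1); y_{n+1} = y_n + (h/2)·(k1 + k2).
t=0.000000, y=-0.610000:
  k1 = f(0.000000, -0.610000) = 1.110000
  k2 = f(0.280000, -0.299200) = 0.779728
  y ← -0.610000 + (0.28/2)·(1.110000 + 0.779728) = -0.345438
t=0.280000, y=-0.345438:
  k1 = f(0.280000, -0.345438) = 0.825966
  k2 = f(0.560000, -0.114168) = 0.537795
  y ← -0.345438 + (0.28/2)·(0.825966 + 0.537795) = -0.154512
t=0.560000, y=-0.154512:
  k1 = f(0.560000, -0.154512) = 0.578139
  k2 = f(0.840000, 0.007367) = 0.326364
  y ← -0.154512 + (0.28/2)·(0.578139 + 0.326364) = -0.027881
y(0.84) ≈ -0.0279

-0.0279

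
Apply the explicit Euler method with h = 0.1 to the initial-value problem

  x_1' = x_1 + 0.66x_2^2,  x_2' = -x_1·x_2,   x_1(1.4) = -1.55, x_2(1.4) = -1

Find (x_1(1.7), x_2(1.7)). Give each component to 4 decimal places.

Euler on (x_1,x_2): x_1_{n+1} = x_1_n + h·x_1', x_2_{n+1} = x_2_n + h·x_2'.
1.400000: (-1.550000, -1.000000); f=(-0.890000, -1.550000) → (-1.639000, -1.155000)
1.500000: (-1.639000, -1.155000); f=(-0.758543, -1.893045) → (-1.714854, -1.344305)
1.600000: (-1.714854, -1.344305); f=(-0.522132, -2.305286) → (-1.767068, -1.574833)
(x_1(1.7), x_2(1.7)) ≈ (-1.7671, -1.5748)

-1.7671, -1.5748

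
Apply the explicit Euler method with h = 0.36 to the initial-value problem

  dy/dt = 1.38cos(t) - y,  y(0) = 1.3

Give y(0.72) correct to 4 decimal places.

1.3154

Euler: y_{n+1} = y_n + h·f(t_n, y_n).
t=0.000000, y=1.300000: f=0.080000 → y ← 1.300000 + 0.36·0.080000 = 1.328800
t=0.360000, y=1.328800: f=-0.037262 → y ← 1.328800 + 0.36·(-0.037262) = 1.315386
y(0.72) ≈ 1.3154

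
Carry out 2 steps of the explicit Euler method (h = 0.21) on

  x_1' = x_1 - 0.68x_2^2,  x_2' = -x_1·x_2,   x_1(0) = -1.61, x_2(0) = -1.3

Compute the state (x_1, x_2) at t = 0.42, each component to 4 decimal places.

-3.0813, -2.5393

Euler on (x_1,x_2): x_1_{n+1} = x_1_n + h·x_1', x_2_{n+1} = x_2_n + h·x_2'.
0.000000: (-1.610000, -1.300000); f=(-2.759200, -2.093000) → (-2.189432, -1.739530)
0.210000: (-2.189432, -1.739530); f=(-4.247088, -3.808583) → (-3.081320, -2.539332)
(x_1(0.42), x_2(0.42)) ≈ (-3.0813, -2.5393)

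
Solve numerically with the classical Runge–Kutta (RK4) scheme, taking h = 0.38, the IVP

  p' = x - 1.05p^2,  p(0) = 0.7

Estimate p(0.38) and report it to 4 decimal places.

0.6091

RK4: k1 = f(x_n, p_n); k2 = f(x_n + h/2, p_n + (h/2)·k1); k3 = f(x_n + h/2, p_n + (h/2)·k2); k4 = f(x_n + h, p_n + h·k3); p_{n+1} = p_n + (h/6)·(k1 + 2k2 + 2k3 + k4).
x=0.000000, p=0.700000:
  k1 = f(0.000000, 0.700000) = -0.514500
  k2 = f(0.190000, 0.602245) = -0.190834
  k3 = f(0.190000, 0.663742) = -0.272580
  k4 = f(0.380000, 0.596419) = 0.006498
  p ← 0.700000 + (0.38/6)·(k1 + 2k2 + 2k3 + k4) = 0.609127
p(0.38) ≈ 0.6091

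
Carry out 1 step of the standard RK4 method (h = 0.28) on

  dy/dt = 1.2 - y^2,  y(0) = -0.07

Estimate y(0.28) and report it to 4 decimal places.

0.2608

RK4: k1 = f(t_n, y_n); k2 = f(t_n + h/2, y_n + (h/2)·k1); k3 = f(t_n + h/2, y_n + (h/2)·k2); k4 = f(t_n + h, y_n + h·k3); y_{n+1} = y_n + (h/6)·(k1 + 2k2 + 2k3 + k4).
t=0.000000, y=-0.070000:
  k1 = f(0.000000, -0.070000) = 1.195100
  k2 = f(0.140000, 0.097314) = 1.190530
  k3 = f(0.140000, 0.096674) = 1.190654
  k4 = f(0.280000, 0.263383) = 1.130629
  y ← -0.070000 + (0.28/6)·(k1 + 2k2 + 2k3 + k4) = 0.260778
y(0.28) ≈ 0.2608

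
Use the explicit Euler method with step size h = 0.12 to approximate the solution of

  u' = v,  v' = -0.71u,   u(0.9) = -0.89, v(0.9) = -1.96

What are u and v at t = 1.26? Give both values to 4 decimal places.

-1.5659, -1.6732

Euler on (u,v): u_{n+1} = u_n + h·u', v_{n+1} = v_n + h·v'.
0.900000: (-0.890000, -1.960000); f=(-1.960000, 0.631900) → (-1.125200, -1.884172)
1.020000: (-1.125200, -1.884172); f=(-1.884172, 0.798892) → (-1.351301, -1.788305)
1.140000: (-1.351301, -1.788305); f=(-1.788305, 0.959423) → (-1.565897, -1.673174)
(u(1.26), v(1.26)) ≈ (-1.5659, -1.6732)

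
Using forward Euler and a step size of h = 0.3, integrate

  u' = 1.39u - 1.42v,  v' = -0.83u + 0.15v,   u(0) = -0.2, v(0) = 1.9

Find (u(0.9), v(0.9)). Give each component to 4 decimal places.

Euler on (u,v): u_{n+1} = u_n + h·u', v_{n+1} = v_n + h·v'.
0.000000: (-0.200000, 1.900000); f=(-2.976000, 0.451000) → (-1.092800, 2.035300)
0.300000: (-1.092800, 2.035300); f=(-4.409118, 1.212319) → (-2.415535, 2.398996)
0.600000: (-2.415535, 2.398996); f=(-6.764168, 2.364744) → (-4.444786, 3.108419)
(u(0.9), v(0.9)) ≈ (-4.4448, 3.1084)

-4.4448, 3.1084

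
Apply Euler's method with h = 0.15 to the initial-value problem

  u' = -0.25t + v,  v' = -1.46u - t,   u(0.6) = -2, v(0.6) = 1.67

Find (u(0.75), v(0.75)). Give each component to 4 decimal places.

-1.7720, 2.0180

Euler on (u,v): u_{n+1} = u_n + h·u', v_{n+1} = v_n + h·v'.
0.600000: (-2.000000, 1.670000); f=(1.520000, 2.320000) → (-1.772000, 2.018000)
(u(0.75), v(0.75)) ≈ (-1.7720, 2.0180)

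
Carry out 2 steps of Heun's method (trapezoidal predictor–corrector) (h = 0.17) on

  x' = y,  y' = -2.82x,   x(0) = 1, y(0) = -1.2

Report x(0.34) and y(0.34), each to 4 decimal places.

Heun on (x,y): k1 = f(t_n, state_n); k2 = f(t_n + h, state_n + h·k1); state_{n+1} = state_n + (h/2)·(k1 + k2).
0.000000: (1.000000, -1.200000)
  k1 = (-1.200000, -2.820000)
  predictor → (0.796000, -1.679400)
  k2 = (-1.679400, -2.244720)
  → (0.755251, -1.630501)
0.170000: (0.755251, -1.630501)
  k1 = (-1.630501, -2.129808)
  predictor → (0.478066, -1.992569)
  k2 = (-1.992569, -1.348146)
  → (0.447290, -1.926127)
(x(0.34), y(0.34)) ≈ (0.4473, -1.9261)

0.4473, -1.9261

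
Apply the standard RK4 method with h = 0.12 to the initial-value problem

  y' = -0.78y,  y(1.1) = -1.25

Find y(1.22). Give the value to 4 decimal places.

-1.1383

RK4: k1 = f(t_n, y_n); k2 = f(t_n + h/2, y_n + (h/2)·k1); k3 = f(t_n + h/2, y_n + (h/2)·k2); k4 = f(t_n + h, y_n + h·k3); y_{n+1} = y_n + (h/6)·(k1 + 2k2 + 2k3 + k4).
t=1.100000, y=-1.250000:
  k1 = f(1.100000, -1.250000) = 0.975000
  k2 = f(1.160000, -1.191500) = 0.929370
  k3 = f(1.160000, -1.194238) = 0.931505
  k4 = f(1.220000, -1.138219) = 0.887811
  y ← -1.250000 + (0.12/6)·(k1 + 2k2 + 2k3 + k4) = -1.138309
y(1.22) ≈ -1.1383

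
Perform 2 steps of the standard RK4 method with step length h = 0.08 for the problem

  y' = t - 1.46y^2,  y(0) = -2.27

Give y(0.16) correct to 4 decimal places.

RK4: k1 = f(t_n, y_n); k2 = f(t_n + h/2, y_n + (h/2)·k1); k3 = f(t_n + h/2, y_n + (h/2)·k2); k4 = f(t_n + h, y_n + h·k3); y_{n+1} = y_n + (h/6)·(k1 + 2k2 + 2k3 + k4).
t=0.000000, y=-2.270000:
  k1 = f(0.000000, -2.270000) = -7.523234
  k2 = f(0.040000, -2.570929) = -9.610130
  k3 = f(0.040000, -2.654405) = -10.246966
  k4 = f(0.080000, -3.089757) = -13.858036
  y ← -2.270000 + (0.08/6)·(k1 + 2k2 + 2k3 + k4) = -3.084606
t=0.080000, y=-3.084606:
  k1 = f(0.080000, -3.084606) = -13.811601
  k2 = f(0.120000, -3.637070) = -19.193288
  k3 = f(0.120000, -3.852338) = -21.547138
  k4 = f(0.160000, -4.808377) = -33.595917
  y ← -3.084606 + (0.08/6)·(k1 + 2k2 + 2k3 + k4) = -4.803118
y(0.16) ≈ -4.8031

-4.8031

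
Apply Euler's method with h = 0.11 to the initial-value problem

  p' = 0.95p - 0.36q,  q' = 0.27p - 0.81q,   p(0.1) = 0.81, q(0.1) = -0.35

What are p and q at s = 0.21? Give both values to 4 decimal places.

Euler on (p,q): p_{n+1} = p_n + h·p', q_{n+1} = q_n + h·q'.
0.100000: (0.810000, -0.350000); f=(0.895500, 0.502200) → (0.908505, -0.294758)
(p(0.21), q(0.21)) ≈ (0.9085, -0.2948)

0.9085, -0.2948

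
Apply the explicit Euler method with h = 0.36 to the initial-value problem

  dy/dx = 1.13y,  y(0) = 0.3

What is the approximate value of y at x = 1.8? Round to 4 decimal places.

1.6530

Euler: y_{n+1} = y_n + h·f(x_n, y_n).
x=0.000000, y=0.300000: f=0.339000 → y ← 0.300000 + 0.36·0.339000 = 0.422040
x=0.360000, y=0.422040: f=0.476905 → y ← 0.422040 + 0.36·0.476905 = 0.593726
x=0.720000, y=0.593726: f=0.670910 → y ← 0.593726 + 0.36·0.670910 = 0.835254
x=1.080000, y=0.835254: f=0.943837 → y ← 0.835254 + 0.36·0.943837 = 1.175035
x=1.440000, y=1.175035: f=1.327789 → y ← 1.175035 + 0.36·1.327789 = 1.653039
y(1.8) ≈ 1.6530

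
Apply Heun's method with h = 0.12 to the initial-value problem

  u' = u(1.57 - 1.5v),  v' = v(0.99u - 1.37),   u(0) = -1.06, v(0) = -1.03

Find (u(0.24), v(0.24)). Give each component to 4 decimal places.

Heun on (u,v): k1 = f(t_n, state_n); k2 = f(t_n + h, state_n + h·k1); state_{n+1} = state_n + (h/2)·(k1 + k2).
0.000000: (-1.060000, -1.030000)
  k1 = (-3.301900, 2.491982)
  predictor → (-1.456228, -0.730962)
  k2 = (-3.882949, 2.055221)
  → (-1.491091, -0.757168)
0.120000: (-1.491091, -0.757168)
  k1 = (-4.034522, 2.155036)
  predictor → (-1.975234, -0.498563)
  k2 = (-4.578286, 1.657964)
  → (-2.007859, -0.528388)
(u(0.24), v(0.24)) ≈ (-2.0079, -0.5284)

-2.0079, -0.5284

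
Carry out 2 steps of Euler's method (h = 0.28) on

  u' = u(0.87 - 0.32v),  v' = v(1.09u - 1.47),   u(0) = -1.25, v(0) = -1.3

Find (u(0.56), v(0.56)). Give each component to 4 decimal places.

Euler on (u,v): u_{n+1} = u_n + h·u', v_{n+1} = v_n + h·v'.
0.000000: (-1.250000, -1.300000); f=(-1.607500, 3.682250) → (-1.700100, -0.268970)
0.280000: (-1.700100, -0.268970); f=(-1.625415, 0.893817) → (-2.155216, -0.018701)
(u(0.56), v(0.56)) ≈ (-2.1552, -0.0187)

-2.1552, -0.0187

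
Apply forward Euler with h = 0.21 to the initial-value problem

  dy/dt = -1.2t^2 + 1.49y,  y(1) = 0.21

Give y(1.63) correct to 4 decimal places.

-0.9517

Euler: y_{n+1} = y_n + h·f(t_n, y_n).
t=1.000000, y=0.210000: f=-0.887100 → y ← 0.210000 + 0.21·(-0.887100) = 0.023709
t=1.210000, y=0.023709: f=-1.721594 → y ← 0.023709 + 0.21·(-1.721594) = -0.337826
t=1.420000, y=-0.337826: f=-2.923040 → y ← -0.337826 + 0.21·(-2.923040) = -0.951664
y(1.63) ≈ -0.9517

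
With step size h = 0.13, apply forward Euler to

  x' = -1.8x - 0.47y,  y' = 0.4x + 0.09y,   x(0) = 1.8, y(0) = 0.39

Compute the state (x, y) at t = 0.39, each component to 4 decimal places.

0.7377, 0.6234

Euler on (x,y): x_{n+1} = x_n + h·x', y_{n+1} = y_n + h·y'.
0.000000: (1.800000, 0.390000); f=(-3.423300, 0.755100) → (1.354971, 0.488163)
0.130000: (1.354971, 0.488163); f=(-2.668384, 0.585923) → (1.008081, 0.564333)
0.260000: (1.008081, 0.564333); f=(-2.079782, 0.454022) → (0.737709, 0.623356)
(x(0.39), y(0.39)) ≈ (0.7377, 0.6234)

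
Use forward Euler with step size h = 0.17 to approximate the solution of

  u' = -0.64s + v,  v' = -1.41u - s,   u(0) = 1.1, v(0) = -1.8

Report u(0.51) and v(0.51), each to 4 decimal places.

Euler on (u,v): u_{n+1} = u_n + h·u', v_{n+1} = v_n + h·v'.
0.000000: (1.100000, -1.800000); f=(-1.800000, -1.551000) → (0.794000, -2.063670)
0.170000: (0.794000, -2.063670); f=(-2.172470, -1.289540) → (0.424680, -2.282892)
0.340000: (0.424680, -2.282892); f=(-2.500492, -0.938799) → (-0.000404, -2.442488)
(u(0.51), v(0.51)) ≈ (-0.0004, -2.4425)

-0.0004, -2.4425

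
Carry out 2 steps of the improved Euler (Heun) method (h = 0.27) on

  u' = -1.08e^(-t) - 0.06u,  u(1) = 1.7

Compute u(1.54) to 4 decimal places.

1.4821

Heun: k1 = f(t_n, u_n); k2 = f(t_n + h, u_n + h·k1); u_{n+1} = u_n + (h/2)·(k1 + k2).
t=1.000000, u=1.700000:
  k1 = f(1.000000, 1.700000) = -0.499310
  k2 = f(1.270000, 1.565186) = -0.397209
  u ← 1.700000 + (0.27/2)·(-0.499310 + (-0.397209)) = 1.578970
t=1.270000, u=1.578970:
  k1 = f(1.270000, 1.578970) = -0.398036
  k2 = f(1.540000, 1.471500) = -0.319822
  u ← 1.578970 + (0.27/2)·(-0.398036 + (-0.319822)) = 1.482059
u(1.54) ≈ 1.4821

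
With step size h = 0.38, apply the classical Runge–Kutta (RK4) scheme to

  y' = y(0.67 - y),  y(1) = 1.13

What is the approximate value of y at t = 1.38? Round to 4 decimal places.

0.9790

RK4: k1 = f(t_n, y_n); k2 = f(t_n + h/2, y_n + (h/2)·k1); k3 = f(t_n + h/2, y_n + (h/2)·k2); k4 = f(t_n + h, y_n + h·k3); y_{n+1} = y_n + (h/6)·(k1 + 2k2 + 2k3 + k4).
t=1.000000, y=1.130000:
  k1 = f(1.000000, 1.130000) = -0.519800
  k2 = f(1.190000, 1.031238) = -0.372522
  k3 = f(1.190000, 1.059221) = -0.412271
  k4 = f(1.380000, 0.973337) = -0.295249
  y ← 1.130000 + (0.38/6)·(k1 + 2k2 + 2k3 + k4) = 0.978973
y(1.38) ≈ 0.9790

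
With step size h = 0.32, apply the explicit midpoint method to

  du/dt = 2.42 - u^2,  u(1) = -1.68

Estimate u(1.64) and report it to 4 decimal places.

-2.4592

Midpoint: k1 = f(t_n, u_n); k2 = f(t_n + h/2, u_n + (h/2)·k1); u_{n+1} = u_n + h·k2.
t=1.000000, u=-1.680000:
  k1 = f(1.000000, -1.680000) = -0.402400
  k2 = f(1.160000, -1.744384) = -0.622876
  u ← -1.680000 + 0.32·(-0.622876) = -1.879320
t=1.320000, u=-1.879320:
  k1 = f(1.320000, -1.879320) = -1.111844
  k2 = f(1.480000, -2.057215) = -1.812135
  u ← -1.879320 + 0.32·(-1.812135) = -2.459203
u(1.64) ≈ -2.4592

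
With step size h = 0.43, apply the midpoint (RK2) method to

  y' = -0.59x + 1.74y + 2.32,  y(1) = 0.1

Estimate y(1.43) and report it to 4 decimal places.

Midpoint: k1 = f(x_n, y_n); k2 = f(x_n + h/2, y_n + (h/2)·k1); y_{n+1} = y_n + h·k2.
x=1.000000, y=0.100000:
  k1 = f(1.000000, 0.100000) = 1.904000
  k2 = f(1.215000, 0.509360) = 2.489436
  y ← 0.100000 + 0.43·2.489436 = 1.170458
y(1.43) ≈ 1.1705

1.1705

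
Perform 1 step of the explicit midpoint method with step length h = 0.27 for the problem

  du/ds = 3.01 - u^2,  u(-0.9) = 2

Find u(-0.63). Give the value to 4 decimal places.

Midpoint: k1 = f(s_n, u_n); k2 = f(s_n + h/2, u_n + (h/2)·k1); u_{n+1} = u_n + h·k2.
s=-0.900000, u=2.000000:
  k1 = f(-0.900000, 2.000000) = -0.990000
  k2 = f(-0.765000, 1.866350) = -0.473262
  u ← 2.000000 + 0.27·(-0.473262) = 1.872219
u(-0.63) ≈ 1.8722

1.8722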